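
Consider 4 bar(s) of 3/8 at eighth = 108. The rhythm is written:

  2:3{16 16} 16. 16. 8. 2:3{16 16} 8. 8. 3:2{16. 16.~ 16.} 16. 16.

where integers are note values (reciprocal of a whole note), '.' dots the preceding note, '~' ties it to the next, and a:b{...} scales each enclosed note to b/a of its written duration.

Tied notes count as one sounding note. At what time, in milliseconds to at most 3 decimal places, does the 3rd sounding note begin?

1. 0.0ms @ 0 + 416.667ms (3/4)
2. 416.667ms @ 3/4 + 416.667ms (3/4)
3. 833.333ms @ 3/2 + 416.667ms (3/4)
4. 1250.0ms @ 9/4 + 416.667ms (3/4)
5. 1666.667ms @ 3 + 833.333ms (3/2)
6. 2500.0ms @ 9/2 + 416.667ms (3/4)
7. 2916.667ms @ 21/4 + 416.667ms (3/4)
8. 3333.333ms @ 6 + 833.333ms (3/2)
9. 4166.667ms @ 15/2 + 833.333ms (3/2)
10. 5000.0ms @ 9 + 277.778ms (1/2)
11. 5277.778ms @ 19/2 + 555.556ms (1)
12. 5833.333ms @ 21/2 + 416.667ms (3/4)
13. 6250.0ms @ 45/4 + 416.667ms (3/4)

note 3 onset = 3/2b = 833.333ms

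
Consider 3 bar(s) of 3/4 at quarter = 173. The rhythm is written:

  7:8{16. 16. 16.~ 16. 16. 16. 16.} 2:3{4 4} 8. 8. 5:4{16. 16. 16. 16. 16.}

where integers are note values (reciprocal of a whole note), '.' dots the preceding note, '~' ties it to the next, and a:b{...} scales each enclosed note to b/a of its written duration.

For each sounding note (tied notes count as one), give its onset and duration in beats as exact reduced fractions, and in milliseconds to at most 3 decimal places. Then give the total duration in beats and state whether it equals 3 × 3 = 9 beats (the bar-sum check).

1) 0.0ms=0b +148.637ms=3/7b
2) 148.637ms=3/7b +148.637ms=3/7b
3) 297.275ms=6/7b +297.275ms=6/7b
4) 594.55ms=12/7b +148.637ms=3/7b
5) 743.187ms=15/7b +148.637ms=3/7b
6) 891.825ms=18/7b +148.637ms=3/7b
7) 1040.462ms=3b +520.231ms=3/2b
8) 1560.694ms=9/2b +520.231ms=3/2b
9) 2080.925ms=6b +260.116ms=3/4b
10) 2341.04ms=27/4b +260.116ms=3/4b
11) 2601.156ms=15/2b +104.046ms=3/10b
12) 2705.202ms=39/5b +104.046ms=3/10b
13) 2809.249ms=81/10b +104.046ms=3/10b
14) 2913.295ms=42/5b +104.046ms=3/10b
15) 3017.341ms=87/10b +104.046ms=3/10b
Σ=9b of 9 (173bpm 3/4) — PASS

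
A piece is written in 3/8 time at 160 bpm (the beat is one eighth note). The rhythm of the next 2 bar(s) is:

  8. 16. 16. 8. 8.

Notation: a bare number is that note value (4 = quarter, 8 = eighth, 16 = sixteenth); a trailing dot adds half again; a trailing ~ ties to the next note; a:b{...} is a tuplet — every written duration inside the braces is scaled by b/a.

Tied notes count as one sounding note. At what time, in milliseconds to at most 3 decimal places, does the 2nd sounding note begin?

1. 0.0ms @ 0 + 562.5ms (3/2)
2. 562.5ms @ 3/2 + 281.25ms (3/4)
3. 843.75ms @ 9/4 + 281.25ms (3/4)
4. 1125.0ms @ 3 + 562.5ms (3/2)
5. 1687.5ms @ 9/2 + 562.5ms (3/2)

note 2 onset = 3/2b = 562.5ms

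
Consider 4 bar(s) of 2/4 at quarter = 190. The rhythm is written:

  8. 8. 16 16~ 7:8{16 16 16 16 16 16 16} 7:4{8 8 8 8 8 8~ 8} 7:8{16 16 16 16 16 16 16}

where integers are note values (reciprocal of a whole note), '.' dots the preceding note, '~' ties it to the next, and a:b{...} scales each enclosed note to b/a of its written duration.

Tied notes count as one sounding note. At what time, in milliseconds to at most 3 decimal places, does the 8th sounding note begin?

1. 0.0ms @ 0 + 236.842ms (3/4)
2. 236.842ms @ 3/4 + 236.842ms (3/4)
3. 473.684ms @ 3/2 + 78.947ms (1/4)
4. 552.632ms @ 7/4 + 169.173ms (15/28)
5. 721.805ms @ 16/7 + 90.226ms (2/7)
6. 812.03ms @ 18/7 + 90.226ms (2/7)
7. 902.256ms @ 20/7 + 90.226ms (2/7)
8. 992.481ms @ 22/7 + 90.226ms (2/7)
9. 1082.707ms @ 24/7 + 90.226ms (2/7)
10. 1172.932ms @ 26/7 + 90.226ms (2/7)
11. 1263.158ms @ 4 + 90.226ms (2/7)
12. 1353.383ms @ 30/7 + 90.226ms (2/7)
13. 1443.609ms @ 32/7 + 90.226ms (2/7)
14. 1533.835ms @ 34/7 + 90.226ms (2/7)
15. 1624.06ms @ 36/7 + 90.226ms (2/7)
16. 1714.286ms @ 38/7 + 180.451ms (4/7)
17. 1894.737ms @ 6 + 90.226ms (2/7)
18. 1984.962ms @ 44/7 + 90.226ms (2/7)
19. 2075.188ms @ 46/7 + 90.226ms (2/7)
20. 2165.414ms @ 48/7 + 90.226ms (2/7)
21. 2255.639ms @ 50/7 + 90.226ms (2/7)
22. 2345.865ms @ 52/7 + 90.226ms (2/7)
23. 2436.09ms @ 54/7 + 90.226ms (2/7)

note 8 onset = 22/7b = 992.481ms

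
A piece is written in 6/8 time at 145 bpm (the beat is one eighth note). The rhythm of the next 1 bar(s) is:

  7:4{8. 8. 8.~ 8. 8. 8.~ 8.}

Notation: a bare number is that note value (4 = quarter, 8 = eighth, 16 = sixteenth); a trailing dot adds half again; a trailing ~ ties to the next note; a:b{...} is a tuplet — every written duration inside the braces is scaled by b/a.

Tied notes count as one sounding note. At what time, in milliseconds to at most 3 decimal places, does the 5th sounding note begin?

note 5 onset = 30/7b = 1773.399ms

1. 0.0ms @ 0 + 354.68ms (6/7)
2. 354.68ms @ 6/7 + 354.68ms (6/7)
3. 709.36ms @ 12/7 + 709.36ms (12/7)
4. 1418.719ms @ 24/7 + 354.68ms (6/7)
5. 1773.399ms @ 30/7 + 709.36ms (12/7)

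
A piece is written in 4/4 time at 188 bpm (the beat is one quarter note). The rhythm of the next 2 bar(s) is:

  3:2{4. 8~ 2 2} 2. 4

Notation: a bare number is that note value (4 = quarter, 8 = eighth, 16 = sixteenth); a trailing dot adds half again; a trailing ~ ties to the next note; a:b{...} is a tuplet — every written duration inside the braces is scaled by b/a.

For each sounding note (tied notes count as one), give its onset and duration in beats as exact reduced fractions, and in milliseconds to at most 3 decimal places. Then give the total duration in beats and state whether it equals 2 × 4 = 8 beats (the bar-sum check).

1) 0.0ms=0b +319.149ms=1b
2) 319.149ms=1b +531.915ms=5/3b
3) 851.064ms=8/3b +425.532ms=4/3b
4) 1276.596ms=4b +957.447ms=3b
5) 2234.043ms=7b +319.149ms=1b
Σ=8b of 8 (188bpm 4/4) — PASS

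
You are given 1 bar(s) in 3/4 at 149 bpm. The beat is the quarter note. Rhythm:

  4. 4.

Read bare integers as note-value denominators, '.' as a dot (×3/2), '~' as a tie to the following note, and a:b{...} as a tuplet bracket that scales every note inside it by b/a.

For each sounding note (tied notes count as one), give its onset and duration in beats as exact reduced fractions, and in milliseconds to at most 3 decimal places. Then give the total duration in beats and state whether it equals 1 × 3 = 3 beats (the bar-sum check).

1) 0.0ms=0b +604.027ms=3/2b
2) 604.027ms=3/2b +604.027ms=3/2b
Σ=3b of 3 (149bpm 3/4) — PASS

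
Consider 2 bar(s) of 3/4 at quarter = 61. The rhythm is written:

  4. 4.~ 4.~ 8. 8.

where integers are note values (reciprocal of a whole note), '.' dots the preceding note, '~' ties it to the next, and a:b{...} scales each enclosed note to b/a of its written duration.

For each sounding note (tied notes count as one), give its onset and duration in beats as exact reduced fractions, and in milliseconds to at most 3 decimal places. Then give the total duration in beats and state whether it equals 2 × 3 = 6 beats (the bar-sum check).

1) 0.0ms=0b +1475.41ms=3/2b
2) 1475.41ms=3/2b +3688.525ms=15/4b
3) 5163.934ms=21/4b +737.705ms=3/4b
Σ=6b of 6 (61bpm 3/4) — PASS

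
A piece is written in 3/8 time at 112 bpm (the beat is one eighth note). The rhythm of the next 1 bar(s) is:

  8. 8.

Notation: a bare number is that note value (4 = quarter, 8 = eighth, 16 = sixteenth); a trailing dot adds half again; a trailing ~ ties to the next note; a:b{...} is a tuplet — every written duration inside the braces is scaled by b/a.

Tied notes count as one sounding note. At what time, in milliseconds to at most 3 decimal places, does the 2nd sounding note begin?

note 2 onset = 3/2b = 803.571ms

1. 0.0ms @ 0 + 803.571ms (3/2)
2. 803.571ms @ 3/2 + 803.571ms (3/2)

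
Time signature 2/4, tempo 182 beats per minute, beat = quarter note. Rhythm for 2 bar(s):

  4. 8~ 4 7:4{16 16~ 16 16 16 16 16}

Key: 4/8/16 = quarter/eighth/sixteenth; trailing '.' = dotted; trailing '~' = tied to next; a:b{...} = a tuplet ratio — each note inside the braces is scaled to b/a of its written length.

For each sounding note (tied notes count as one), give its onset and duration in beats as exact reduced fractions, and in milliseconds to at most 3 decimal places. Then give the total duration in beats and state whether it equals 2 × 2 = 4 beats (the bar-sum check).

1) 0.0ms=0b +494.505ms=3/2b
2) 494.505ms=3/2b +494.505ms=3/2b
3) 989.011ms=3b +47.096ms=1/7b
4) 1036.107ms=22/7b +94.192ms=2/7b
5) 1130.298ms=24/7b +47.096ms=1/7b
6) 1177.394ms=25/7b +47.096ms=1/7b
7) 1224.49ms=26/7b +47.096ms=1/7b
8) 1271.586ms=27/7b +47.096ms=1/7b
Σ=4b of 4 (182bpm 2/4) — PASS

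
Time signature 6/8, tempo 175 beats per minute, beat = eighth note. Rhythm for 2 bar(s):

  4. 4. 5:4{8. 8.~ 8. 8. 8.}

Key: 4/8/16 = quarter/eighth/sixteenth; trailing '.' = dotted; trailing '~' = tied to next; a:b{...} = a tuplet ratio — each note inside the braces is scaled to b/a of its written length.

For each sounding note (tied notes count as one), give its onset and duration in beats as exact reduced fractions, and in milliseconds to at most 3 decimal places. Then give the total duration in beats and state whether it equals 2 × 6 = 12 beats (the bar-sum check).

1) 0.0ms=0b +1028.571ms=3b
2) 1028.571ms=3b +1028.571ms=3b
3) 2057.143ms=6b +411.429ms=6/5b
4) 2468.571ms=36/5b +822.857ms=12/5b
5) 3291.429ms=48/5b +411.429ms=6/5b
6) 3702.857ms=54/5b +411.429ms=6/5b
Σ=12b of 12 (175bpm 6/8) — PASS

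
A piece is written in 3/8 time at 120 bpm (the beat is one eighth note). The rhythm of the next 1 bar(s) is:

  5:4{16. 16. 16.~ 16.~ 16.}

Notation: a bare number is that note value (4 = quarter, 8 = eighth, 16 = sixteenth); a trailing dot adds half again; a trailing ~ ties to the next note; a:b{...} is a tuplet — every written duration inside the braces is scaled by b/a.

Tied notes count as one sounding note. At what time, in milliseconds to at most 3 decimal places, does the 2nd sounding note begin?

note 2 onset = 3/5b = 300.0ms

1. 0.0ms @ 0 + 300.0ms (3/5)
2. 300.0ms @ 3/5 + 300.0ms (3/5)
3. 600.0ms @ 6/5 + 900.0ms (9/5)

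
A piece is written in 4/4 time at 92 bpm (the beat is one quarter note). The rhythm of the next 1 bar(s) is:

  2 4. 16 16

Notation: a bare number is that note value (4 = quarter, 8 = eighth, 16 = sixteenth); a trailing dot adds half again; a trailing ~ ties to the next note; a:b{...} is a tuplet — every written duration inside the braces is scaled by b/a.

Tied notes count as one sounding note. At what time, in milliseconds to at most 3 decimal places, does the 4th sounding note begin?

1. 0.0ms @ 0 + 1304.348ms (2)
2. 1304.348ms @ 2 + 978.261ms (3/2)
3. 2282.609ms @ 7/2 + 163.043ms (1/4)
4. 2445.652ms @ 15/4 + 163.043ms (1/4)

note 4 onset = 15/4b = 2445.652ms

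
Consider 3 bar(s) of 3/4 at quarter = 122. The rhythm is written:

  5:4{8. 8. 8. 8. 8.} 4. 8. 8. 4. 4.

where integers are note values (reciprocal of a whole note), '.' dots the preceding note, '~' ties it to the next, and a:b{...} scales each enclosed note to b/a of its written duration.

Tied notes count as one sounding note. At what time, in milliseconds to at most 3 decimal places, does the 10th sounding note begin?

note 10 onset = 15/2b = 3688.525ms

1. 0.0ms @ 0 + 295.082ms (3/5)
2. 295.082ms @ 3/5 + 295.082ms (3/5)
3. 590.164ms @ 6/5 + 295.082ms (3/5)
4. 885.246ms @ 9/5 + 295.082ms (3/5)
5. 1180.328ms @ 12/5 + 295.082ms (3/5)
6. 1475.41ms @ 3 + 737.705ms (3/2)
7. 2213.115ms @ 9/2 + 368.852ms (3/4)
8. 2581.967ms @ 21/4 + 368.852ms (3/4)
9. 2950.82ms @ 6 + 737.705ms (3/2)
10. 3688.525ms @ 15/2 + 737.705ms (3/2)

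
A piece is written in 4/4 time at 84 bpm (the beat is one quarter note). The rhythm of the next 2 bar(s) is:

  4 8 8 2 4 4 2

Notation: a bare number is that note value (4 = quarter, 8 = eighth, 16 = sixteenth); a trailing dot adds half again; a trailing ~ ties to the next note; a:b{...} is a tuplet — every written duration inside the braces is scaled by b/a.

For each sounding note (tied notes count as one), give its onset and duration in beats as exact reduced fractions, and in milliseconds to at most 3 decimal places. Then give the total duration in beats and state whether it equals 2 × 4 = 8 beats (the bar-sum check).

1) 0.0ms=0b +714.286ms=1b
2) 714.286ms=1b +357.143ms=1/2b
3) 1071.429ms=3/2b +357.143ms=1/2b
4) 1428.571ms=2b +1428.571ms=2b
5) 2857.143ms=4b +714.286ms=1b
6) 3571.429ms=5b +714.286ms=1b
7) 4285.714ms=6b +1428.571ms=2b
Σ=8b of 8 (84bpm 4/4) — PASS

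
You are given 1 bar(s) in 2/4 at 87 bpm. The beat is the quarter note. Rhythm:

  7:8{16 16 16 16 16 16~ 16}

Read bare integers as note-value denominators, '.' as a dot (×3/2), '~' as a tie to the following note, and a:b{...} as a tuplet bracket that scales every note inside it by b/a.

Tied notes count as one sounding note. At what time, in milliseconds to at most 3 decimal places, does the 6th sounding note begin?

note 6 onset = 10/7b = 985.222ms

1. 0.0ms @ 0 + 197.044ms (2/7)
2. 197.044ms @ 2/7 + 197.044ms (2/7)
3. 394.089ms @ 4/7 + 197.044ms (2/7)
4. 591.133ms @ 6/7 + 197.044ms (2/7)
5. 788.177ms @ 8/7 + 197.044ms (2/7)
6. 985.222ms @ 10/7 + 394.089ms (4/7)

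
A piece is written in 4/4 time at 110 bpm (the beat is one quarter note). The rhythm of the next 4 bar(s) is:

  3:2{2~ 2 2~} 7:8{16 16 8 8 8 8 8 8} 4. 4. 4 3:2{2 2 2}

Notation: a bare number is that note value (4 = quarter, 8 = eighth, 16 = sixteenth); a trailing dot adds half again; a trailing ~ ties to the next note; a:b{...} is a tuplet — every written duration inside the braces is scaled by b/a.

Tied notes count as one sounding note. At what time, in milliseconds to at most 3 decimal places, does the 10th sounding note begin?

1. 0.0ms @ 0 + 1454.545ms (8/3)
2. 1454.545ms @ 8/3 + 883.117ms (34/21)
3. 2337.662ms @ 30/7 + 155.844ms (2/7)
4. 2493.506ms @ 32/7 + 311.688ms (4/7)
5. 2805.195ms @ 36/7 + 311.688ms (4/7)
6. 3116.883ms @ 40/7 + 311.688ms (4/7)
7. 3428.571ms @ 44/7 + 311.688ms (4/7)
8. 3740.26ms @ 48/7 + 311.688ms (4/7)
9. 4051.948ms @ 52/7 + 311.688ms (4/7)
10. 4363.636ms @ 8 + 818.182ms (3/2)
11. 5181.818ms @ 19/2 + 818.182ms (3/2)
12. 6000.0ms @ 11 + 545.455ms (1)
13. 6545.455ms @ 12 + 727.273ms (4/3)
14. 7272.727ms @ 40/3 + 727.273ms (4/3)
15. 8000.0ms @ 44/3 + 727.273ms (4/3)

note 10 onset = 8b = 4363.636ms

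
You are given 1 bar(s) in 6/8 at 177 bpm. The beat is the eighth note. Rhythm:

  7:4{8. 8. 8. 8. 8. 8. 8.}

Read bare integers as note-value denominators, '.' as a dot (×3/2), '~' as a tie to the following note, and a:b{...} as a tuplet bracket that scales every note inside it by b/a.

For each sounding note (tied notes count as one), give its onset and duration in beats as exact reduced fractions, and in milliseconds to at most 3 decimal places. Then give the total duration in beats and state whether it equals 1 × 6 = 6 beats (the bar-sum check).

1) 0.0ms=0b +290.557ms=6/7b
2) 290.557ms=6/7b +290.557ms=6/7b
3) 581.114ms=12/7b +290.557ms=6/7b
4) 871.671ms=18/7b +290.557ms=6/7b
5) 1162.228ms=24/7b +290.557ms=6/7b
6) 1452.785ms=30/7b +290.557ms=6/7b
7) 1743.341ms=36/7b +290.557ms=6/7b
Σ=6b of 6 (177bpm 6/8) — PASS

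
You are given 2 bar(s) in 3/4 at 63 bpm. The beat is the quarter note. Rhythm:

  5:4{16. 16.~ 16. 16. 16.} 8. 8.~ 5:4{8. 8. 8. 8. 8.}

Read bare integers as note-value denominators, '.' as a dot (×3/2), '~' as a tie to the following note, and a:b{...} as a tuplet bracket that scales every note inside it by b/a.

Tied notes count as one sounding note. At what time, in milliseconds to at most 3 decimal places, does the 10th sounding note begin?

note 10 onset = 27/5b = 5142.857ms

1. 0.0ms @ 0 + 285.714ms (3/10)
2. 285.714ms @ 3/10 + 571.429ms (3/5)
3. 857.143ms @ 9/10 + 285.714ms (3/10)
4. 1142.857ms @ 6/5 + 285.714ms (3/10)
5. 1428.571ms @ 3/2 + 714.286ms (3/4)
6. 2142.857ms @ 9/4 + 1285.714ms (27/20)
7. 3428.571ms @ 18/5 + 571.429ms (3/5)
8. 4000.0ms @ 21/5 + 571.429ms (3/5)
9. 4571.429ms @ 24/5 + 571.429ms (3/5)
10. 5142.857ms @ 27/5 + 571.429ms (3/5)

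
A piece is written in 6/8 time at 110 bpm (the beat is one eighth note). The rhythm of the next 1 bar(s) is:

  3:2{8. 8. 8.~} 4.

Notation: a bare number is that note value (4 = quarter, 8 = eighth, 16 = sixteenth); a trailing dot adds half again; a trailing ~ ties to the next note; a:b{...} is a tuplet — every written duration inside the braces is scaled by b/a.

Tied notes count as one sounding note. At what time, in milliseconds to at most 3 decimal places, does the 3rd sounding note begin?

note 3 onset = 2b = 1090.909ms

1. 0.0ms @ 0 + 545.455ms (1)
2. 545.455ms @ 1 + 545.455ms (1)
3. 1090.909ms @ 2 + 2181.818ms (4)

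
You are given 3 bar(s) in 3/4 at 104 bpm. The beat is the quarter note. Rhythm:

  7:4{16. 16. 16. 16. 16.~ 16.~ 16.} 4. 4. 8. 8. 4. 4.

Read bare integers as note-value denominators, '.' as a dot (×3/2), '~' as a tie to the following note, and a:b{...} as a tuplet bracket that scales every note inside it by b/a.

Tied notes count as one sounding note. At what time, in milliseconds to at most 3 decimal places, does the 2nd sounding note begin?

note 2 onset = 3/14b = 123.626ms

1. 0.0ms @ 0 + 123.626ms (3/14)
2. 123.626ms @ 3/14 + 123.626ms (3/14)
3. 247.253ms @ 3/7 + 123.626ms (3/14)
4. 370.879ms @ 9/14 + 123.626ms (3/14)
5. 494.505ms @ 6/7 + 370.879ms (9/14)
6. 865.385ms @ 3/2 + 865.385ms (3/2)
7. 1730.769ms @ 3 + 865.385ms (3/2)
8. 2596.154ms @ 9/2 + 432.692ms (3/4)
9. 3028.846ms @ 21/4 + 432.692ms (3/4)
10. 3461.538ms @ 6 + 865.385ms (3/2)
11. 4326.923ms @ 15/2 + 865.385ms (3/2)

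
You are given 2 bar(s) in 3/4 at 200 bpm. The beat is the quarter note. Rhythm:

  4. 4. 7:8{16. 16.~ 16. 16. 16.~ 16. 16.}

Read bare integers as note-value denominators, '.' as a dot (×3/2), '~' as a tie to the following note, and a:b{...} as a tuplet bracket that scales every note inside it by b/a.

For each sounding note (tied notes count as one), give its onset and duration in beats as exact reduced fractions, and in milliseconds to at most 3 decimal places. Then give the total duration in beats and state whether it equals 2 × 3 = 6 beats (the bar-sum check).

1) 0.0ms=0b +450.0ms=3/2b
2) 450.0ms=3/2b +450.0ms=3/2b
3) 900.0ms=3b +128.571ms=3/7b
4) 1028.571ms=24/7b +257.143ms=6/7b
5) 1285.714ms=30/7b +128.571ms=3/7b
6) 1414.286ms=33/7b +257.143ms=6/7b
7) 1671.429ms=39/7b +128.571ms=3/7b
Σ=6b of 6 (200bpm 3/4) — PASS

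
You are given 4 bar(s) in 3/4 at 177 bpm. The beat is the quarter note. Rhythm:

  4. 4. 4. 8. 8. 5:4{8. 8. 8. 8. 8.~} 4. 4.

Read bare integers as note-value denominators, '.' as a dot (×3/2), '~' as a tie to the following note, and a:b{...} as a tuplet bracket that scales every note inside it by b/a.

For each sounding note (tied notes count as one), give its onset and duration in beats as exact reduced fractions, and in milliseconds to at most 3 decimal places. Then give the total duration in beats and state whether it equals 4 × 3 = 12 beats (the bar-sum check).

1) 0.0ms=0b +508.475ms=3/2b
2) 508.475ms=3/2b +508.475ms=3/2b
3) 1016.949ms=3b +508.475ms=3/2b
4) 1525.424ms=9/2b +254.237ms=3/4b
5) 1779.661ms=21/4b +254.237ms=3/4b
6) 2033.898ms=6b +203.39ms=3/5b
7) 2237.288ms=33/5b +203.39ms=3/5b
8) 2440.678ms=36/5b +203.39ms=3/5b
9) 2644.068ms=39/5b +203.39ms=3/5b
10) 2847.458ms=42/5b +711.864ms=21/10b
11) 3559.322ms=21/2b +508.475ms=3/2b
Σ=12b of 12 (177bpm 3/4) — PASS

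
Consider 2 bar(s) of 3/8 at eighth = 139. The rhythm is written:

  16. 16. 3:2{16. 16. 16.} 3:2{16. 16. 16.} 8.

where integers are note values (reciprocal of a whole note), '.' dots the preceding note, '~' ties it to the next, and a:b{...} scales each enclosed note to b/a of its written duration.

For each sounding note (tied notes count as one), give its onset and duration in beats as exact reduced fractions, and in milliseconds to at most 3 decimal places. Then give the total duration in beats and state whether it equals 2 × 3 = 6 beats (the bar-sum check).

1) 0.0ms=0b +323.741ms=3/4b
2) 323.741ms=3/4b +323.741ms=3/4b
3) 647.482ms=3/2b +215.827ms=1/2b
4) 863.309ms=2b +215.827ms=1/2b
5) 1079.137ms=5/2b +215.827ms=1/2b
6) 1294.964ms=3b +215.827ms=1/2b
7) 1510.791ms=7/2b +215.827ms=1/2b
8) 1726.619ms=4b +215.827ms=1/2b
9) 1942.446ms=9/2b +647.482ms=3/2b
Σ=6b of 6 (139bpm 3/8) — PASS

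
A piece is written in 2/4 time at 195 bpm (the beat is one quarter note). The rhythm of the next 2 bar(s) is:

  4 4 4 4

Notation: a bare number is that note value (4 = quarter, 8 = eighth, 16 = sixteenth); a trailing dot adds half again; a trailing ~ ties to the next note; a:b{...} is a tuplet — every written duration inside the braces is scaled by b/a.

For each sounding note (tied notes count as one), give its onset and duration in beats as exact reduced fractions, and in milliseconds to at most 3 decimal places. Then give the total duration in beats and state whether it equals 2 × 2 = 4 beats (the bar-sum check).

1) 0.0ms=0b +307.692ms=1b
2) 307.692ms=1b +307.692ms=1b
3) 615.385ms=2b +307.692ms=1b
4) 923.077ms=3b +307.692ms=1b
Σ=4b of 4 (195bpm 2/4) — PASS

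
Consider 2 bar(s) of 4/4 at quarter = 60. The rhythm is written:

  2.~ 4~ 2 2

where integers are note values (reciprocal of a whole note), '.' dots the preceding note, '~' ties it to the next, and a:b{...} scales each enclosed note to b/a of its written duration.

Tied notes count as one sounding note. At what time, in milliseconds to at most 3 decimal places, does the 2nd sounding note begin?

note 2 onset = 6b = 6000.0ms

1. 0.0ms @ 0 + 6000.0ms (6)
2. 6000.0ms @ 6 + 2000.0ms (2)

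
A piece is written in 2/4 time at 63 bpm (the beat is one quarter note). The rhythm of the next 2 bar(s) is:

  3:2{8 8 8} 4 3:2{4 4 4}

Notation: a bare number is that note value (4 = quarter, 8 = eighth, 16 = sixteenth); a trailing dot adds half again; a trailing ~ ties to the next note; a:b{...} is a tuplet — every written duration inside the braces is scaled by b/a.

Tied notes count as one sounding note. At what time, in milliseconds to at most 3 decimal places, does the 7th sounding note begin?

note 7 onset = 10/3b = 3174.603ms

1. 0.0ms @ 0 + 317.46ms (1/3)
2. 317.46ms @ 1/3 + 317.46ms (1/3)
3. 634.921ms @ 2/3 + 317.46ms (1/3)
4. 952.381ms @ 1 + 952.381ms (1)
5. 1904.762ms @ 2 + 634.921ms (2/3)
6. 2539.683ms @ 8/3 + 634.921ms (2/3)
7. 3174.603ms @ 10/3 + 634.921ms (2/3)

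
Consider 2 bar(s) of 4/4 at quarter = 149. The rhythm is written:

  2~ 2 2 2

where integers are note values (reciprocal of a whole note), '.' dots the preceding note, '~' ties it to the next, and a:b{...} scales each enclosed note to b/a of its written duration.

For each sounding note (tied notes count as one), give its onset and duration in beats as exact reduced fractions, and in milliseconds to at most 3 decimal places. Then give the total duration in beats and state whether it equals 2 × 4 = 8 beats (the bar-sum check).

1) 0.0ms=0b +1610.738ms=4b
2) 1610.738ms=4b +805.369ms=2b
3) 2416.107ms=6b +805.369ms=2b
Σ=8b of 8 (149bpm 4/4) — PASS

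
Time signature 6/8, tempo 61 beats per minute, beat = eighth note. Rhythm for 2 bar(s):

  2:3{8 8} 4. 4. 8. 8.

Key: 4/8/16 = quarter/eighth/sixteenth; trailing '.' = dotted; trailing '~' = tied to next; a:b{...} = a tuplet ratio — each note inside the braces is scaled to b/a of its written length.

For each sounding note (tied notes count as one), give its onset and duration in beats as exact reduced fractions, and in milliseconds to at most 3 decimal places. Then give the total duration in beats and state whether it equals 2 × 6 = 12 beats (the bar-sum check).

1) 0.0ms=0b +1475.41ms=3/2b
2) 1475.41ms=3/2b +1475.41ms=3/2b
3) 2950.82ms=3b +2950.82ms=3b
4) 5901.639ms=6b +2950.82ms=3b
5) 8852.459ms=9b +1475.41ms=3/2b
6) 10327.869ms=21/2b +1475.41ms=3/2b
Σ=12b of 12 (61bpm 6/8) — PASS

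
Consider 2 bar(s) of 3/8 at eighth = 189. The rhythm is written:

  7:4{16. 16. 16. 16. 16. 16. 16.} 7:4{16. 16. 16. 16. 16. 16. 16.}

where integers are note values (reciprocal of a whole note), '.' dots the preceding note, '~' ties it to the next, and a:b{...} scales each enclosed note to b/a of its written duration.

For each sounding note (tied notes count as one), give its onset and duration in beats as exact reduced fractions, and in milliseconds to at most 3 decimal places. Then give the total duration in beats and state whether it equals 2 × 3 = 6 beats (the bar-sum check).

1) 0.0ms=0b +136.054ms=3/7b
2) 136.054ms=3/7b +136.054ms=3/7b
3) 272.109ms=6/7b +136.054ms=3/7b
4) 408.163ms=9/7b +136.054ms=3/7b
5) 544.218ms=12/7b +136.054ms=3/7b
6) 680.272ms=15/7b +136.054ms=3/7b
7) 816.327ms=18/7b +136.054ms=3/7b
8) 952.381ms=3b +136.054ms=3/7b
9) 1088.435ms=24/7b +136.054ms=3/7b
10) 1224.49ms=27/7b +136.054ms=3/7b
11) 1360.544ms=30/7b +136.054ms=3/7b
12) 1496.599ms=33/7b +136.054ms=3/7b
13) 1632.653ms=36/7b +136.054ms=3/7b
14) 1768.707ms=39/7b +136.054ms=3/7b
Σ=6b of 6 (189bpm 3/8) — PASS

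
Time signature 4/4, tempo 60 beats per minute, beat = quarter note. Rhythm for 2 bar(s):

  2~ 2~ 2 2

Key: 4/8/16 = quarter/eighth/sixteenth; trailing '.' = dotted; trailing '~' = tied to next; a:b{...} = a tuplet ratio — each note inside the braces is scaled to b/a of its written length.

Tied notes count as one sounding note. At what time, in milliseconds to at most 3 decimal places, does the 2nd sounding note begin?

1. 0.0ms @ 0 + 6000.0ms (6)
2. 6000.0ms @ 6 + 2000.0ms (2)

note 2 onset = 6b = 6000.0ms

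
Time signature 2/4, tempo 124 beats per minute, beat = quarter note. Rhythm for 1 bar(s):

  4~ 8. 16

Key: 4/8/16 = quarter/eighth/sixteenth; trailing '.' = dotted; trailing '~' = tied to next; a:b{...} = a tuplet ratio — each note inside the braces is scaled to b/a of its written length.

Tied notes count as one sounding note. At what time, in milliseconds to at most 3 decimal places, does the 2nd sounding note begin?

1. 0.0ms @ 0 + 846.774ms (7/4)
2. 846.774ms @ 7/4 + 120.968ms (1/4)

note 2 onset = 7/4b = 846.774ms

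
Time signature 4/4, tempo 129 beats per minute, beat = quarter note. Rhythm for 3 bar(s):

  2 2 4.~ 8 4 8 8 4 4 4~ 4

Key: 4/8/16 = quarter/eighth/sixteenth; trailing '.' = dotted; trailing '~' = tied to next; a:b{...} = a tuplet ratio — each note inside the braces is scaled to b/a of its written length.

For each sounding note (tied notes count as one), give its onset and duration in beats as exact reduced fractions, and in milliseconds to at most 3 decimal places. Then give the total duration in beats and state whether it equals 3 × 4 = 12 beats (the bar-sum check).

1) 0.0ms=0b +930.233ms=2b
2) 930.233ms=2b +930.233ms=2b
3) 1860.465ms=4b +930.233ms=2b
4) 2790.698ms=6b +465.116ms=1b
5) 3255.814ms=7b +232.558ms=1/2b
6) 3488.372ms=15/2b +232.558ms=1/2b
7) 3720.93ms=8b +465.116ms=1b
8) 4186.047ms=9b +465.116ms=1b
9) 4651.163ms=10b +930.233ms=2b
Σ=12b of 12 (129bpm 4/4) — PASS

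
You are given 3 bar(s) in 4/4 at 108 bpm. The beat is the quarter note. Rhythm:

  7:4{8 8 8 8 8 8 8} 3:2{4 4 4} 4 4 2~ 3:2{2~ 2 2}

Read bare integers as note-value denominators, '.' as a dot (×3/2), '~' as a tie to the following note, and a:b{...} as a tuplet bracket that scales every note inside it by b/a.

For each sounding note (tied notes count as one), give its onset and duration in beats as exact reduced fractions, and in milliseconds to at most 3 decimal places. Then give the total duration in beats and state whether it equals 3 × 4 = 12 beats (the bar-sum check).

1) 0.0ms=0b +158.73ms=2/7b
2) 158.73ms=2/7b +158.73ms=2/7b
3) 317.46ms=4/7b +158.73ms=2/7b
4) 476.19ms=6/7b +158.73ms=2/7b
5) 634.921ms=8/7b +158.73ms=2/7b
6) 793.651ms=10/7b +158.73ms=2/7b
7) 952.381ms=12/7b +158.73ms=2/7b
8) 1111.111ms=2b +370.37ms=2/3b
9) 1481.481ms=8/3b +370.37ms=2/3b
10) 1851.852ms=10/3b +370.37ms=2/3b
11) 2222.222ms=4b +555.556ms=1b
12) 2777.778ms=5b +555.556ms=1b
13) 3333.333ms=6b +2592.593ms=14/3b
14) 5925.926ms=32/3b +740.741ms=4/3b
Σ=12b of 12 (108bpm 4/4) — PASS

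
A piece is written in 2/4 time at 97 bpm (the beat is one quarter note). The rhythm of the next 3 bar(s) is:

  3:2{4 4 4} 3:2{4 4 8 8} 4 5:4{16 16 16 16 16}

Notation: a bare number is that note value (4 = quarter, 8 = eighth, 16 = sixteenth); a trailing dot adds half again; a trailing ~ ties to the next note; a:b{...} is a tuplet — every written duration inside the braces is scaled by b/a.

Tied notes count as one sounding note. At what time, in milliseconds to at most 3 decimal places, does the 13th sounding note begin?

1. 0.0ms @ 0 + 412.371ms (2/3)
2. 412.371ms @ 2/3 + 412.371ms (2/3)
3. 824.742ms @ 4/3 + 412.371ms (2/3)
4. 1237.113ms @ 2 + 412.371ms (2/3)
5. 1649.485ms @ 8/3 + 412.371ms (2/3)
6. 2061.856ms @ 10/3 + 206.186ms (1/3)
7. 2268.041ms @ 11/3 + 206.186ms (1/3)
8. 2474.227ms @ 4 + 618.557ms (1)
9. 3092.784ms @ 5 + 123.711ms (1/5)
10. 3216.495ms @ 26/5 + 123.711ms (1/5)
11. 3340.206ms @ 27/5 + 123.711ms (1/5)
12. 3463.918ms @ 28/5 + 123.711ms (1/5)
13. 3587.629ms @ 29/5 + 123.711ms (1/5)

note 13 onset = 29/5b = 3587.629ms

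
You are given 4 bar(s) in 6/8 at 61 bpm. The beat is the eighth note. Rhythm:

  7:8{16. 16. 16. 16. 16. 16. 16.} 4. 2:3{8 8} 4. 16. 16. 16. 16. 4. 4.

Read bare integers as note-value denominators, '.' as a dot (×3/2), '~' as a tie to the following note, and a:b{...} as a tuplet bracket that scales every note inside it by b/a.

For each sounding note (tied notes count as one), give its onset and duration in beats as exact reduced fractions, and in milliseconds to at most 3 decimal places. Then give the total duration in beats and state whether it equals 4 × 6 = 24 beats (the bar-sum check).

1) 0.0ms=0b +843.091ms=6/7b
2) 843.091ms=6/7b +843.091ms=6/7b
3) 1686.183ms=12/7b +843.091ms=6/7b
4) 2529.274ms=18/7b +843.091ms=6/7b
5) 3372.365ms=24/7b +843.091ms=6/7b
6) 4215.457ms=30/7b +843.091ms=6/7b
7) 5058.548ms=36/7b +843.091ms=6/7b
8) 5901.639ms=6b +2950.82ms=3b
9) 8852.459ms=9b +1475.41ms=3/2b
10) 10327.869ms=21/2b +1475.41ms=3/2b
11) 11803.279ms=12b +2950.82ms=3b
12) 14754.098ms=15b +737.705ms=3/4b
13) 15491.803ms=63/4b +737.705ms=3/4b
14) 16229.508ms=33/2b +737.705ms=3/4b
15) 16967.213ms=69/4b +737.705ms=3/4b
16) 17704.918ms=18b +2950.82ms=3b
17) 20655.738ms=21b +2950.82ms=3b
Σ=24b of 24 (61bpm 6/8) — PASS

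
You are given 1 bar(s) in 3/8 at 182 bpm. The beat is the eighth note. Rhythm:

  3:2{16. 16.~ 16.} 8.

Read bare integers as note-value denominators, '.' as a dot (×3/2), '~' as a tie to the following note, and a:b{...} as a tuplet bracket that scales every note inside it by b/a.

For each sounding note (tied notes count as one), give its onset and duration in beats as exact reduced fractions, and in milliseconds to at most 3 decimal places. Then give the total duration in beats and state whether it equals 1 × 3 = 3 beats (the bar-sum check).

1) 0.0ms=0b +164.835ms=1/2b
2) 164.835ms=1/2b +329.67ms=1b
3) 494.505ms=3/2b +494.505ms=3/2b
Σ=3b of 3 (182bpm 3/8) — PASS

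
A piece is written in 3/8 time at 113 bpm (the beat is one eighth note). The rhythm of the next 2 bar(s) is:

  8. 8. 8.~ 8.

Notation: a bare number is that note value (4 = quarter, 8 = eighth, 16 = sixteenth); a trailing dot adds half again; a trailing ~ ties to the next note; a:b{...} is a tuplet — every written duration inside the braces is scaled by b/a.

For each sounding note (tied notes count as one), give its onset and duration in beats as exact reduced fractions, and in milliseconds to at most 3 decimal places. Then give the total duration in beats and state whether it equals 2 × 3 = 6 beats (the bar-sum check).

1) 0.0ms=0b +796.46ms=3/2b
2) 796.46ms=3/2b +796.46ms=3/2b
3) 1592.92ms=3b +1592.92ms=3b
Σ=6b of 6 (113bpm 3/8) — PASS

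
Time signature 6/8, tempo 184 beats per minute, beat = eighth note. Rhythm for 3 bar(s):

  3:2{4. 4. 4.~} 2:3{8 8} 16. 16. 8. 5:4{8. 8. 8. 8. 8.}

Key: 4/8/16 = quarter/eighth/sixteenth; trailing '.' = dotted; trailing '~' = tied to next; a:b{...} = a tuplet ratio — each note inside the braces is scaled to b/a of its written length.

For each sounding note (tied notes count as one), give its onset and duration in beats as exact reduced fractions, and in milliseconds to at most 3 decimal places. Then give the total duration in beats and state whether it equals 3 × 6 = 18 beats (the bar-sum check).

1) 0.0ms=0b +652.174ms=2b
2) 652.174ms=2b +652.174ms=2b
3) 1304.348ms=4b +1141.304ms=7/2b
4) 2445.652ms=15/2b +489.13ms=3/2b
5) 2934.783ms=9b +244.565ms=3/4b
6) 3179.348ms=39/4b +244.565ms=3/4b
7) 3423.913ms=21/2b +489.13ms=3/2b
8) 3913.043ms=12b +391.304ms=6/5b
9) 4304.348ms=66/5b +391.304ms=6/5b
10) 4695.652ms=72/5b +391.304ms=6/5b
11) 5086.957ms=78/5b +391.304ms=6/5b
12) 5478.261ms=84/5b +391.304ms=6/5b
Σ=18b of 18 (184bpm 6/8) — PASS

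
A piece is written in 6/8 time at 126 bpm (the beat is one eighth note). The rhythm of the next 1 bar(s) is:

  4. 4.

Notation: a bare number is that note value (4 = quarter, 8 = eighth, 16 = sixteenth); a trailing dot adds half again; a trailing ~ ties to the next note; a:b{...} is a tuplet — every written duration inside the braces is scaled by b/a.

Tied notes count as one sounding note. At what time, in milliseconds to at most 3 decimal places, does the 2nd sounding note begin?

note 2 onset = 3b = 1428.571ms

1. 0.0ms @ 0 + 1428.571ms (3)
2. 1428.571ms @ 3 + 1428.571ms (3)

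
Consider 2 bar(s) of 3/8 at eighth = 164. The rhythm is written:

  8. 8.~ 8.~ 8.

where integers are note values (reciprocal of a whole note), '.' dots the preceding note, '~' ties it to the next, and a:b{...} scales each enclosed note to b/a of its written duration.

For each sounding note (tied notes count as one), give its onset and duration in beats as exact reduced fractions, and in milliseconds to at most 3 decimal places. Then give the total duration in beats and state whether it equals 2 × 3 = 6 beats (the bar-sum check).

1) 0.0ms=0b +548.78ms=3/2b
2) 548.78ms=3/2b +1646.341ms=9/2b
Σ=6b of 6 (164bpm 3/8) — PASS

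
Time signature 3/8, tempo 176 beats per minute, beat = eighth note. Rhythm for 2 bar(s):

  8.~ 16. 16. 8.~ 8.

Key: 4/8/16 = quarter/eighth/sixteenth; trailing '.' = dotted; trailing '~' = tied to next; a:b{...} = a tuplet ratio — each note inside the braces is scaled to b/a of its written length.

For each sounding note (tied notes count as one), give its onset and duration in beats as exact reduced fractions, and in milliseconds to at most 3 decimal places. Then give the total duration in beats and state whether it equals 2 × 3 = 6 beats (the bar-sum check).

1) 0.0ms=0b +767.045ms=9/4b
2) 767.045ms=9/4b +255.682ms=3/4b
3) 1022.727ms=3b +1022.727ms=3b
Σ=6b of 6 (176bpm 3/8) — PASS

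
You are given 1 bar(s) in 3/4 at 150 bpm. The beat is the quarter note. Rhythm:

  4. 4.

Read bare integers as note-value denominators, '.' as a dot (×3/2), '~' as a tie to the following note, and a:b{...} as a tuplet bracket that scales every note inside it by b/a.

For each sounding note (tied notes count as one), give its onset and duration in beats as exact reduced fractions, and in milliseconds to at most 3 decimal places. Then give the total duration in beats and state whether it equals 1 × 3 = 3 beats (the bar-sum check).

1) 0.0ms=0b +600.0ms=3/2b
2) 600.0ms=3/2b +600.0ms=3/2b
Σ=3b of 3 (150bpm 3/4) — PASS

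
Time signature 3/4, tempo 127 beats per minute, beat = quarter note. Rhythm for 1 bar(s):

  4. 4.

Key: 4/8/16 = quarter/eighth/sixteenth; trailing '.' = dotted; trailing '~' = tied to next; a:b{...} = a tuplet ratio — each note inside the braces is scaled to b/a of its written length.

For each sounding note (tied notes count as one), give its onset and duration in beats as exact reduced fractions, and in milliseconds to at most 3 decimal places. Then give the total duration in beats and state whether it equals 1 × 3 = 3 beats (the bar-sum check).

1) 0.0ms=0b +708.661ms=3/2b
2) 708.661ms=3/2b +708.661ms=3/2b
Σ=3b of 3 (127bpm 3/4) — PASS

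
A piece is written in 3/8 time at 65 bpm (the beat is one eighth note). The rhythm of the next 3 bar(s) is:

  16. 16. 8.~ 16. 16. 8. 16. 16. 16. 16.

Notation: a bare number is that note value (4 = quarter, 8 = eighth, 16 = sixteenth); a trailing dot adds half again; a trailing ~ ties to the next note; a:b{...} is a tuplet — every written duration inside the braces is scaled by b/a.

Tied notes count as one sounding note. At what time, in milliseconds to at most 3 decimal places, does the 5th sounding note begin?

note 5 onset = 9/2b = 4153.846ms

1. 0.0ms @ 0 + 692.308ms (3/4)
2. 692.308ms @ 3/4 + 692.308ms (3/4)
3. 1384.615ms @ 3/2 + 2076.923ms (9/4)
4. 3461.538ms @ 15/4 + 692.308ms (3/4)
5. 4153.846ms @ 9/2 + 1384.615ms (3/2)
6. 5538.462ms @ 6 + 692.308ms (3/4)
7. 6230.769ms @ 27/4 + 692.308ms (3/4)
8. 6923.077ms @ 15/2 + 692.308ms (3/4)
9. 7615.385ms @ 33/4 + 692.308ms (3/4)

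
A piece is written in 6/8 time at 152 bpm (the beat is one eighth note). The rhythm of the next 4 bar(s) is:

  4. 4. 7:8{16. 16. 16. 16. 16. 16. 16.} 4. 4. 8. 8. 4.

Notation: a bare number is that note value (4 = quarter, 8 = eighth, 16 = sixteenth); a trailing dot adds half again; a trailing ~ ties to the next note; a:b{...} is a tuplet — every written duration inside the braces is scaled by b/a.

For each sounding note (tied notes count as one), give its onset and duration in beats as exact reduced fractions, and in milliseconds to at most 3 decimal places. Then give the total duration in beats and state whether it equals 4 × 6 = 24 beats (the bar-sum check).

1) 0.0ms=0b +1184.211ms=3b
2) 1184.211ms=3b +1184.211ms=3b
3) 2368.421ms=6b +338.346ms=6/7b
4) 2706.767ms=48/7b +338.346ms=6/7b
5) 3045.113ms=54/7b +338.346ms=6/7b
6) 3383.459ms=60/7b +338.346ms=6/7b
7) 3721.805ms=66/7b +338.346ms=6/7b
8) 4060.15ms=72/7b +338.346ms=6/7b
9) 4398.496ms=78/7b +338.346ms=6/7b
10) 4736.842ms=12b +1184.211ms=3b
11) 5921.053ms=15b +1184.211ms=3b
12) 7105.263ms=18b +592.105ms=3/2b
13) 7697.368ms=39/2b +592.105ms=3/2b
14) 8289.474ms=21b +1184.211ms=3b
Σ=24b of 24 (152bpm 6/8) — PASS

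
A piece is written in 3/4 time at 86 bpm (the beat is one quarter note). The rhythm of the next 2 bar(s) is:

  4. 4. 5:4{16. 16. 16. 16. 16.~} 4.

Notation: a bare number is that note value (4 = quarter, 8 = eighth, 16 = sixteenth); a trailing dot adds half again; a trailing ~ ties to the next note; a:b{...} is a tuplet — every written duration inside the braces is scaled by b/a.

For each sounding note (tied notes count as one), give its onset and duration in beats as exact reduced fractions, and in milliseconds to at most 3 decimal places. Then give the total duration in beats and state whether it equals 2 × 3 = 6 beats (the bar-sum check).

1) 0.0ms=0b +1046.512ms=3/2b
2) 1046.512ms=3/2b +1046.512ms=3/2b
3) 2093.023ms=3b +209.302ms=3/10b
4) 2302.326ms=33/10b +209.302ms=3/10b
5) 2511.628ms=18/5b +209.302ms=3/10b
6) 2720.93ms=39/10b +209.302ms=3/10b
7) 2930.233ms=21/5b +1255.814ms=9/5b
Σ=6b of 6 (86bpm 3/4) — PASS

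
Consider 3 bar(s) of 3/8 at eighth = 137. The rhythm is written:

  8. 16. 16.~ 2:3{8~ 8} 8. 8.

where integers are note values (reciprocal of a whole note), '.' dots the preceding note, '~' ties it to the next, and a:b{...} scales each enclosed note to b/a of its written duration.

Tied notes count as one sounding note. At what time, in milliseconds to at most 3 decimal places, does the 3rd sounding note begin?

note 3 onset = 9/4b = 985.401ms

1. 0.0ms @ 0 + 656.934ms (3/2)
2. 656.934ms @ 3/2 + 328.467ms (3/4)
3. 985.401ms @ 9/4 + 1642.336ms (15/4)
4. 2627.737ms @ 6 + 656.934ms (3/2)
5. 3284.672ms @ 15/2 + 656.934ms (3/2)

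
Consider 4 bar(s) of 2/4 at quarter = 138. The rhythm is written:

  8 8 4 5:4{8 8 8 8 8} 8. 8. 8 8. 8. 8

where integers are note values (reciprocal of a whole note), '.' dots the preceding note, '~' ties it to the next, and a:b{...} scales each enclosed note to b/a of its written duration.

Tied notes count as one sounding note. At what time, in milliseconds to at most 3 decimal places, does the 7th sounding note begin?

1. 0.0ms @ 0 + 217.391ms (1/2)
2. 217.391ms @ 1/2 + 217.391ms (1/2)
3. 434.783ms @ 1 + 434.783ms (1)
4. 869.565ms @ 2 + 173.913ms (2/5)
5. 1043.478ms @ 12/5 + 173.913ms (2/5)
6. 1217.391ms @ 14/5 + 173.913ms (2/5)
7. 1391.304ms @ 16/5 + 173.913ms (2/5)
8. 1565.217ms @ 18/5 + 173.913ms (2/5)
9. 1739.13ms @ 4 + 326.087ms (3/4)
10. 2065.217ms @ 19/4 + 326.087ms (3/4)
11. 2391.304ms @ 11/2 + 217.391ms (1/2)
12. 2608.696ms @ 6 + 326.087ms (3/4)
13. 2934.783ms @ 27/4 + 326.087ms (3/4)
14. 3260.87ms @ 15/2 + 217.391ms (1/2)

note 7 onset = 16/5b = 1391.304ms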